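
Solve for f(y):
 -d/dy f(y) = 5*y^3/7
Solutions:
 f(y) = C1 - 5*y^4/28


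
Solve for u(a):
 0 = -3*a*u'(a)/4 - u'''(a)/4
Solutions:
 u(a) = C1 + Integral(C2*airyai(-3^(1/3)*a) + C3*airybi(-3^(1/3)*a), a)


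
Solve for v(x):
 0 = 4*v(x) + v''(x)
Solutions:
 v(x) = C1*sin(2*x) + C2*cos(2*x)


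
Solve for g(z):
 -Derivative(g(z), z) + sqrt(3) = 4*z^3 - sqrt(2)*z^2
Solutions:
 g(z) = C1 - z^4 + sqrt(2)*z^3/3 + sqrt(3)*z


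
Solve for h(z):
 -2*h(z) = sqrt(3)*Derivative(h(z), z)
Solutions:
 h(z) = C1*exp(-2*sqrt(3)*z/3)


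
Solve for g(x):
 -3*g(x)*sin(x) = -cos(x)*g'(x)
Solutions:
 g(x) = C1/cos(x)^3


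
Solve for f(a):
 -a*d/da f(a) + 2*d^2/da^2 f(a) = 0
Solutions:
 f(a) = C1 + C2*erfi(a/2)


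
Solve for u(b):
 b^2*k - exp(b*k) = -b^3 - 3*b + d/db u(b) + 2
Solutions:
 u(b) = C1 + b^4/4 + b^3*k/3 + 3*b^2/2 - 2*b - exp(b*k)/k


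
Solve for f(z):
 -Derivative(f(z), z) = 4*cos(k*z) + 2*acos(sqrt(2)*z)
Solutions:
 f(z) = C1 - 2*z*acos(sqrt(2)*z) + sqrt(2)*sqrt(1 - 2*z^2) - 4*Piecewise((sin(k*z)/k, Ne(k, 0)), (z, True))


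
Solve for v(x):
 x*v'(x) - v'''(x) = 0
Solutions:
 v(x) = C1 + Integral(C2*airyai(x) + C3*airybi(x), x)


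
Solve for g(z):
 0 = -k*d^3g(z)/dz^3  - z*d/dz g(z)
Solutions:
 g(z) = C1 + Integral(C2*airyai(z*(-1/k)^(1/3)) + C3*airybi(z*(-1/k)^(1/3)), z)


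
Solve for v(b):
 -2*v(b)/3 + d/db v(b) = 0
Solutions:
 v(b) = C1*exp(2*b/3)


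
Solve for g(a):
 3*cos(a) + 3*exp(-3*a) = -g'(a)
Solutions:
 g(a) = C1 - 3*sin(a) + exp(-3*a)


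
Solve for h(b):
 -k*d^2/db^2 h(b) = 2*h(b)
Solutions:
 h(b) = C1*exp(-sqrt(2)*b*sqrt(-1/k)) + C2*exp(sqrt(2)*b*sqrt(-1/k))


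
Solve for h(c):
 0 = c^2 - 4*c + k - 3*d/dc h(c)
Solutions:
 h(c) = C1 + c^3/9 - 2*c^2/3 + c*k/3


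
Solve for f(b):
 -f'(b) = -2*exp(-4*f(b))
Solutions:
 f(b) = log(-I*(C1 + 8*b)^(1/4))
 f(b) = log(I*(C1 + 8*b)^(1/4))
 f(b) = log(-(C1 + 8*b)^(1/4))
 f(b) = log(C1 + 8*b)/4


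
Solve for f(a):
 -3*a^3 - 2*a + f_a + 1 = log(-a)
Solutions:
 f(a) = C1 + 3*a^4/4 + a^2 + a*log(-a) - 2*a


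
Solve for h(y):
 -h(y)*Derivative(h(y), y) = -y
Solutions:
 h(y) = -sqrt(C1 + y^2)
 h(y) = sqrt(C1 + y^2)


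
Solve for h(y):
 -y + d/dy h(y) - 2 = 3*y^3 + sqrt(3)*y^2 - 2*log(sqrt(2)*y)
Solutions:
 h(y) = C1 + 3*y^4/4 + sqrt(3)*y^3/3 + y^2/2 - 2*y*log(y) - y*log(2) + 4*y


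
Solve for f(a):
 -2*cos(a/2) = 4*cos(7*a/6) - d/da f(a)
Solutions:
 f(a) = C1 + 4*sin(a/2) + 24*sin(7*a/6)/7


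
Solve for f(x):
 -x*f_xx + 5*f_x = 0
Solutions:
 f(x) = C1 + C2*x^6


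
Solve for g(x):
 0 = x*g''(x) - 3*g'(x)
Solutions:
 g(x) = C1 + C2*x^4


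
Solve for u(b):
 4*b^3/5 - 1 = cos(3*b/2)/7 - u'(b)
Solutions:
 u(b) = C1 - b^4/5 + b + 2*sin(3*b/2)/21


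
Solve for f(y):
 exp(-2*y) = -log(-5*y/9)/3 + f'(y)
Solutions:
 f(y) = C1 + y*log(-y)/3 + y*(-2*log(3) - 1 + log(5))/3 - exp(-2*y)/2


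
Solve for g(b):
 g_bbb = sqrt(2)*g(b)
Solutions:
 g(b) = C3*exp(2^(1/6)*b) + (C1*sin(2^(1/6)*sqrt(3)*b/2) + C2*cos(2^(1/6)*sqrt(3)*b/2))*exp(-2^(1/6)*b/2)


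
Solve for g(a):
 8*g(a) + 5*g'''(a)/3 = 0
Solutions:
 g(a) = C3*exp(-2*3^(1/3)*5^(2/3)*a/5) + (C1*sin(3^(5/6)*5^(2/3)*a/5) + C2*cos(3^(5/6)*5^(2/3)*a/5))*exp(3^(1/3)*5^(2/3)*a/5)


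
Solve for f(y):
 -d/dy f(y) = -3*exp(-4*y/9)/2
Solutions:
 f(y) = C1 - 27*exp(-4*y/9)/8


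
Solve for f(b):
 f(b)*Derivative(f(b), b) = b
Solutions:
 f(b) = -sqrt(C1 + b^2)
 f(b) = sqrt(C1 + b^2)


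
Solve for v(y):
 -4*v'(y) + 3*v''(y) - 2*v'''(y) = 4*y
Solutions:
 v(y) = C1 - y^2/2 - 3*y/4 + (C2*sin(sqrt(23)*y/4) + C3*cos(sqrt(23)*y/4))*exp(3*y/4)


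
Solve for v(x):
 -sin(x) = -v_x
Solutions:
 v(x) = C1 - cos(x)


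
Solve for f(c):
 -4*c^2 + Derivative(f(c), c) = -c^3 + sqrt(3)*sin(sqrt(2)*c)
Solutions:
 f(c) = C1 - c^4/4 + 4*c^3/3 - sqrt(6)*cos(sqrt(2)*c)/2


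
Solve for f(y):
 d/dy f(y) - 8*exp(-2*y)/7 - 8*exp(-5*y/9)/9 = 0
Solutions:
 f(y) = C1 - 4*exp(-2*y)/7 - 8*exp(-5*y/9)/5


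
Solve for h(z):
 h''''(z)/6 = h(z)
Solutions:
 h(z) = C1*exp(-6^(1/4)*z) + C2*exp(6^(1/4)*z) + C3*sin(6^(1/4)*z) + C4*cos(6^(1/4)*z)


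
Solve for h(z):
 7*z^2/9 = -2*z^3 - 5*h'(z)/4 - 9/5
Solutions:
 h(z) = C1 - 2*z^4/5 - 28*z^3/135 - 36*z/25


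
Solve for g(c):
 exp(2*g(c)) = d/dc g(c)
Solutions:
 g(c) = log(-sqrt(-1/(C1 + c))) - log(2)/2
 g(c) = log(-1/(C1 + c))/2 - log(2)/2


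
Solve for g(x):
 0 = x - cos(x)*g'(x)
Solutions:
 g(x) = C1 + Integral(x/cos(x), x)


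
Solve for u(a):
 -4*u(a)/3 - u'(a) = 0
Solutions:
 u(a) = C1*exp(-4*a/3)


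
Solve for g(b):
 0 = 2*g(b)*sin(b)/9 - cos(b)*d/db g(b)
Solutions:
 g(b) = C1/cos(b)^(2/9)


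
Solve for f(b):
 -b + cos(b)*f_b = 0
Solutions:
 f(b) = C1 + Integral(b/cos(b), b)


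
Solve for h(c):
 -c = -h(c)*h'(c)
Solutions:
 h(c) = -sqrt(C1 + c^2)
 h(c) = sqrt(C1 + c^2)


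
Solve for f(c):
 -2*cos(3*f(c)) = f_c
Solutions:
 f(c) = -asin((C1 + exp(12*c))/(C1 - exp(12*c)))/3 + pi/3
 f(c) = asin((C1 + exp(12*c))/(C1 - exp(12*c)))/3


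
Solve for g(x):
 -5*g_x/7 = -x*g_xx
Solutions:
 g(x) = C1 + C2*x^(12/7)


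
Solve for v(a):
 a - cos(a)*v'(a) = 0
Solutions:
 v(a) = C1 + Integral(a/cos(a), a)


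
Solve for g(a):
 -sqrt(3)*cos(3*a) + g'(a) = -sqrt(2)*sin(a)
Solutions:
 g(a) = C1 + sqrt(3)*sin(3*a)/3 + sqrt(2)*cos(a)


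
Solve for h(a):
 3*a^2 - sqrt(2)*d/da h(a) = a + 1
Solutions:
 h(a) = C1 + sqrt(2)*a^3/2 - sqrt(2)*a^2/4 - sqrt(2)*a/2


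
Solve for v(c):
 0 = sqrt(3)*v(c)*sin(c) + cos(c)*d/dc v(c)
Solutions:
 v(c) = C1*cos(c)^(sqrt(3))


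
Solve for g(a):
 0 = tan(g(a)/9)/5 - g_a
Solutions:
 g(a) = -9*asin(C1*exp(a/45)) + 9*pi
 g(a) = 9*asin(C1*exp(a/45))


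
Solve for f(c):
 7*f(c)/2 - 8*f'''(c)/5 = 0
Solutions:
 f(c) = C3*exp(2^(2/3)*35^(1/3)*c/4) + (C1*sin(2^(2/3)*sqrt(3)*35^(1/3)*c/8) + C2*cos(2^(2/3)*sqrt(3)*35^(1/3)*c/8))*exp(-2^(2/3)*35^(1/3)*c/8)


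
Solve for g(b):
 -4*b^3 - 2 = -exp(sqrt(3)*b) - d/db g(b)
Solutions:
 g(b) = C1 + b^4 + 2*b - sqrt(3)*exp(sqrt(3)*b)/3


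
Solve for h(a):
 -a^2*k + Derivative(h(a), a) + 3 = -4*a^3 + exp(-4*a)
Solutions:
 h(a) = C1 - a^4 + a^3*k/3 - 3*a - exp(-4*a)/4


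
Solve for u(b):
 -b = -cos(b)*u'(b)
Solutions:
 u(b) = C1 + Integral(b/cos(b), b)


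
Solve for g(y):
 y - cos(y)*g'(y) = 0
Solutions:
 g(y) = C1 + Integral(y/cos(y), y)


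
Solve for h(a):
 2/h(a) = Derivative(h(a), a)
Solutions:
 h(a) = -sqrt(C1 + 4*a)
 h(a) = sqrt(C1 + 4*a)


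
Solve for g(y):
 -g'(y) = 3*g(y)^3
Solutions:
 g(y) = -sqrt(2)*sqrt(-1/(C1 - 3*y))/2
 g(y) = sqrt(2)*sqrt(-1/(C1 - 3*y))/2


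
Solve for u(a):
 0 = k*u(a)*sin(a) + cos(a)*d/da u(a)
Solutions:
 u(a) = C1*exp(k*log(cos(a)))


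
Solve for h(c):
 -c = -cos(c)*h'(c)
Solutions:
 h(c) = C1 + Integral(c/cos(c), c)


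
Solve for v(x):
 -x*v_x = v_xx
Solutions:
 v(x) = C1 + C2*erf(sqrt(2)*x/2)


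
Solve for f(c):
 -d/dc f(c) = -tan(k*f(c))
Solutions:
 f(c) = Piecewise((-asin(exp(C1*k + c*k))/k + pi/k, Ne(k, 0)), (nan, True))
 f(c) = Piecewise((asin(exp(C1*k + c*k))/k, Ne(k, 0)), (nan, True))


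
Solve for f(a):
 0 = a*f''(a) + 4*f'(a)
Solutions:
 f(a) = C1 + C2/a^3


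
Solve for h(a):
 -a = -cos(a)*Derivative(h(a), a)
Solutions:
 h(a) = C1 + Integral(a/cos(a), a)


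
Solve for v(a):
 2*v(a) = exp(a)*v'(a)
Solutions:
 v(a) = C1*exp(-2*exp(-a))


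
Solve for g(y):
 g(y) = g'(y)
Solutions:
 g(y) = C1*exp(y)


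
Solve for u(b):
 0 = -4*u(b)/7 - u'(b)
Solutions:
 u(b) = C1*exp(-4*b/7)


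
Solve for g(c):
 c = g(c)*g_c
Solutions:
 g(c) = -sqrt(C1 + c^2)
 g(c) = sqrt(C1 + c^2)


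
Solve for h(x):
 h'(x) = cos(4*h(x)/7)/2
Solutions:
 -x/2 - 7*log(sin(4*h(x)/7) - 1)/8 + 7*log(sin(4*h(x)/7) + 1)/8 = C1


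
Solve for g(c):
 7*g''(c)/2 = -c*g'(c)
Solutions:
 g(c) = C1 + C2*erf(sqrt(7)*c/7)


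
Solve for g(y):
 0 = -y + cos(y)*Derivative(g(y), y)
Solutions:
 g(y) = C1 + Integral(y/cos(y), y)


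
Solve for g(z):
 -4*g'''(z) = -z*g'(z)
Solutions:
 g(z) = C1 + Integral(C2*airyai(2^(1/3)*z/2) + C3*airybi(2^(1/3)*z/2), z)


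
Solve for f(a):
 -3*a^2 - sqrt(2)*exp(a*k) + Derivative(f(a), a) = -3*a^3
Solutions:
 f(a) = C1 - 3*a^4/4 + a^3 + sqrt(2)*exp(a*k)/k


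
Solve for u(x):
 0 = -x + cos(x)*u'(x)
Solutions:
 u(x) = C1 + Integral(x/cos(x), x)


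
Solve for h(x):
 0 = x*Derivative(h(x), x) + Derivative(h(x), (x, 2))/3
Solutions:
 h(x) = C1 + C2*erf(sqrt(6)*x/2)


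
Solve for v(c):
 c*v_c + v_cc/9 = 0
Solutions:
 v(c) = C1 + C2*erf(3*sqrt(2)*c/2)


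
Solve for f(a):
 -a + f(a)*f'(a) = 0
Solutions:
 f(a) = -sqrt(C1 + a^2)
 f(a) = sqrt(C1 + a^2)


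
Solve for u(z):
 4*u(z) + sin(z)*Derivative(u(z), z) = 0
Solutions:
 u(z) = C1*(cos(z)^2 + 2*cos(z) + 1)/(cos(z)^2 - 2*cos(z) + 1)


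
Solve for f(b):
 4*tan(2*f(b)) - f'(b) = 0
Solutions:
 f(b) = -asin(C1*exp(8*b))/2 + pi/2
 f(b) = asin(C1*exp(8*b))/2


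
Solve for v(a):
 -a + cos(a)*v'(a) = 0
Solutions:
 v(a) = C1 + Integral(a/cos(a), a)


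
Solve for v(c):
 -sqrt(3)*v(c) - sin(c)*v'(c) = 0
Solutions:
 v(c) = C1*(cos(c) + 1)^(sqrt(3)/2)/(cos(c) - 1)^(sqrt(3)/2)


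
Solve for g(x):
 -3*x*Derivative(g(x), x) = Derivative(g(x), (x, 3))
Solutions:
 g(x) = C1 + Integral(C2*airyai(-3^(1/3)*x) + C3*airybi(-3^(1/3)*x), x)


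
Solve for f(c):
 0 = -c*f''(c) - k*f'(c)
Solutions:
 f(c) = C1 + c^(1 - re(k))*(C2*sin(log(c)*Abs(im(k))) + C3*cos(log(c)*im(k)))


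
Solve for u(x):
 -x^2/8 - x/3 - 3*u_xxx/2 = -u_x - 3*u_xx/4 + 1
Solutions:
 u(x) = C1 + C2*exp(x*(3 - sqrt(105))/12) + C3*exp(x*(3 + sqrt(105))/12) + x^3/24 + 7*x^2/96 + 81*x/64


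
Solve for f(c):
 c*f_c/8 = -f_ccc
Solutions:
 f(c) = C1 + Integral(C2*airyai(-c/2) + C3*airybi(-c/2), c)


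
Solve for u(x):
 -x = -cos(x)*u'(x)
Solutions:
 u(x) = C1 + Integral(x/cos(x), x)


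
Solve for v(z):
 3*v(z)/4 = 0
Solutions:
 v(z) = 0


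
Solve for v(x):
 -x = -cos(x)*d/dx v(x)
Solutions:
 v(x) = C1 + Integral(x/cos(x), x)


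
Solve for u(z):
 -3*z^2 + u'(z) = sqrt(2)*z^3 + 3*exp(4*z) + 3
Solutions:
 u(z) = C1 + sqrt(2)*z^4/4 + z^3 + 3*z + 3*exp(4*z)/4


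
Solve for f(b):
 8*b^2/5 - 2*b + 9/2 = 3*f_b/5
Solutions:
 f(b) = C1 + 8*b^3/9 - 5*b^2/3 + 15*b/2


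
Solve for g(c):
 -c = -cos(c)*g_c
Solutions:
 g(c) = C1 + Integral(c/cos(c), c)


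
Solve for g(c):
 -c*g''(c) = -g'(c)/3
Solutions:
 g(c) = C1 + C2*c^(4/3)


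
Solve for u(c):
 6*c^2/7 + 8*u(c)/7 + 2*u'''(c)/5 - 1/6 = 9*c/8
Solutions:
 u(c) = C3*exp(-20^(1/3)*7^(2/3)*c/7) - 3*c^2/4 + 63*c/64 + (C1*sin(20^(1/3)*sqrt(3)*7^(2/3)*c/14) + C2*cos(20^(1/3)*sqrt(3)*7^(2/3)*c/14))*exp(20^(1/3)*7^(2/3)*c/14) + 7/48


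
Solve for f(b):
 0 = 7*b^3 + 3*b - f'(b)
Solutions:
 f(b) = C1 + 7*b^4/4 + 3*b^2/2


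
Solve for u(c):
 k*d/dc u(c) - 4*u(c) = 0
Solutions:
 u(c) = C1*exp(4*c/k)


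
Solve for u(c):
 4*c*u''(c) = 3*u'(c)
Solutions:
 u(c) = C1 + C2*c^(7/4)


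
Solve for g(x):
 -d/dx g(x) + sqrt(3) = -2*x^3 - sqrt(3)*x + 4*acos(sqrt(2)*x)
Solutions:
 g(x) = C1 + x^4/2 + sqrt(3)*x^2/2 - 4*x*acos(sqrt(2)*x) + sqrt(3)*x + 2*sqrt(2)*sqrt(1 - 2*x^2)


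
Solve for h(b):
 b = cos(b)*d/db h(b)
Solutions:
 h(b) = C1 + Integral(b/cos(b), b)


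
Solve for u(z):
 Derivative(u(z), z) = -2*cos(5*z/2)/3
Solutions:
 u(z) = C1 - 4*sin(5*z/2)/15


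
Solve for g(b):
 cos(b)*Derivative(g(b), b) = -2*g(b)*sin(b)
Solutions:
 g(b) = C1*cos(b)^2


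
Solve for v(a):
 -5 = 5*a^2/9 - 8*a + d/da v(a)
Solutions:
 v(a) = C1 - 5*a^3/27 + 4*a^2 - 5*a


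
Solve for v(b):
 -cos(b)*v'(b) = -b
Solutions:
 v(b) = C1 + Integral(b/cos(b), b)


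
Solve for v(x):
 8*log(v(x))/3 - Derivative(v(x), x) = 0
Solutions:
 li(v(x)) = C1 + 8*x/3


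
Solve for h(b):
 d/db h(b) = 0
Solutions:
 h(b) = C1


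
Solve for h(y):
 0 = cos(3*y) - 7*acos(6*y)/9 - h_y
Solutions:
 h(y) = C1 - 7*y*acos(6*y)/9 + 7*sqrt(1 - 36*y^2)/54 + sin(3*y)/3


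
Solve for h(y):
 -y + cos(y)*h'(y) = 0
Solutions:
 h(y) = C1 + Integral(y/cos(y), y)


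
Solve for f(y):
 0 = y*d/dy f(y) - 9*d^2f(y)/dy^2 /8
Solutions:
 f(y) = C1 + C2*erfi(2*y/3)


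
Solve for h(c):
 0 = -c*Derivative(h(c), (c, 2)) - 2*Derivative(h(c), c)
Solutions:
 h(c) = C1 + C2/c


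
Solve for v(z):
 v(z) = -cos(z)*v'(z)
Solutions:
 v(z) = C1*sqrt(sin(z) - 1)/sqrt(sin(z) + 1)


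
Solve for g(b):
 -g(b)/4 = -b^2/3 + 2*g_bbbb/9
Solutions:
 g(b) = 4*b^2/3 + (C1*sin(2^(3/4)*sqrt(3)*b/4) + C2*cos(2^(3/4)*sqrt(3)*b/4))*exp(-2^(3/4)*sqrt(3)*b/4) + (C3*sin(2^(3/4)*sqrt(3)*b/4) + C4*cos(2^(3/4)*sqrt(3)*b/4))*exp(2^(3/4)*sqrt(3)*b/4)


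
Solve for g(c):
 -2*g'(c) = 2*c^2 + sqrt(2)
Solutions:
 g(c) = C1 - c^3/3 - sqrt(2)*c/2


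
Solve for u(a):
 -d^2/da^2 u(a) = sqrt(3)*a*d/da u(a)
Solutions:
 u(a) = C1 + C2*erf(sqrt(2)*3^(1/4)*a/2)


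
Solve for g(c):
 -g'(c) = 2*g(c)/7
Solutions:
 g(c) = C1*exp(-2*c/7)


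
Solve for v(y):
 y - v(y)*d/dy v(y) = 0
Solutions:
 v(y) = -sqrt(C1 + y^2)
 v(y) = sqrt(C1 + y^2)


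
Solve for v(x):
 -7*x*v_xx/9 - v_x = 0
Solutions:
 v(x) = C1 + C2/x^(2/7)


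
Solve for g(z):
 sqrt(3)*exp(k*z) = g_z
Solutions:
 g(z) = C1 + sqrt(3)*exp(k*z)/k


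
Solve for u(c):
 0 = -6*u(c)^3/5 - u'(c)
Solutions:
 u(c) = -sqrt(10)*sqrt(-1/(C1 - 6*c))/2
 u(c) = sqrt(10)*sqrt(-1/(C1 - 6*c))/2


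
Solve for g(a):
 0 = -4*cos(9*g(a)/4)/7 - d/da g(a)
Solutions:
 4*a/7 - 2*log(sin(9*g(a)/4) - 1)/9 + 2*log(sin(9*g(a)/4) + 1)/9 = C1


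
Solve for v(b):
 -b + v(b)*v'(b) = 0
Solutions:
 v(b) = -sqrt(C1 + b^2)
 v(b) = sqrt(C1 + b^2)


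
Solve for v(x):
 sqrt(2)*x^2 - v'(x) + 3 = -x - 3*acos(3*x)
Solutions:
 v(x) = C1 + sqrt(2)*x^3/3 + x^2/2 + 3*x*acos(3*x) + 3*x - sqrt(1 - 9*x^2)


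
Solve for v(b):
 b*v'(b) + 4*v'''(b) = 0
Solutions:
 v(b) = C1 + Integral(C2*airyai(-2^(1/3)*b/2) + C3*airybi(-2^(1/3)*b/2), b)


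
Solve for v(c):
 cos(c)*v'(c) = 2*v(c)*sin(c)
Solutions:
 v(c) = C1/cos(c)^2


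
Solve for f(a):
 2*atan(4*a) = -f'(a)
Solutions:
 f(a) = C1 - 2*a*atan(4*a) + log(16*a^2 + 1)/4


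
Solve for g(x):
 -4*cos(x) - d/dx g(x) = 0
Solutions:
 g(x) = C1 - 4*sin(x)


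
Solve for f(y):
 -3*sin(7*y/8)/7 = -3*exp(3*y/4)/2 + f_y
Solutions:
 f(y) = C1 + 2*exp(3*y/4) + 24*cos(7*y/8)/49


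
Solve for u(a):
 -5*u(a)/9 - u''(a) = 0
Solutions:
 u(a) = C1*sin(sqrt(5)*a/3) + C2*cos(sqrt(5)*a/3)


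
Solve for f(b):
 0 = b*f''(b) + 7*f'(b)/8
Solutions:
 f(b) = C1 + C2*b^(1/8)


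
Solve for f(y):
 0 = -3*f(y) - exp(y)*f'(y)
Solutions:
 f(y) = C1*exp(3*exp(-y))


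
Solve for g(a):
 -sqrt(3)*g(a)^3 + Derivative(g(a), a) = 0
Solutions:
 g(a) = -sqrt(2)*sqrt(-1/(C1 + sqrt(3)*a))/2
 g(a) = sqrt(2)*sqrt(-1/(C1 + sqrt(3)*a))/2


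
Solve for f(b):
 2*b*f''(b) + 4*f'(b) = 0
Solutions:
 f(b) = C1 + C2/b


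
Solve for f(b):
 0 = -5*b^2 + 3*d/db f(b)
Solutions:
 f(b) = C1 + 5*b^3/9


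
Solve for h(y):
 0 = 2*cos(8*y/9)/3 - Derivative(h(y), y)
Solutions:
 h(y) = C1 + 3*sin(8*y/9)/4


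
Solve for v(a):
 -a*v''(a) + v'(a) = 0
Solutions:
 v(a) = C1 + C2*a^2


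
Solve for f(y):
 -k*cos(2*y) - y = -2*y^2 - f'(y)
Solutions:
 f(y) = C1 + k*sin(2*y)/2 - 2*y^3/3 + y^2/2


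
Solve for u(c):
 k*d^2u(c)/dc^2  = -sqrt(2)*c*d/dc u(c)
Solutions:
 u(c) = C1 + C2*sqrt(k)*erf(2^(3/4)*c*sqrt(1/k)/2)


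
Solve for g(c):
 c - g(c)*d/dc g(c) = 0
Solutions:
 g(c) = -sqrt(C1 + c^2)
 g(c) = sqrt(C1 + c^2)


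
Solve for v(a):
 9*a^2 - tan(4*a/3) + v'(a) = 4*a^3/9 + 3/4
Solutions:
 v(a) = C1 + a^4/9 - 3*a^3 + 3*a/4 - 3*log(cos(4*a/3))/4


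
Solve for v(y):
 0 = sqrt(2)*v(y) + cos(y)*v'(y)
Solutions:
 v(y) = C1*(sin(y) - 1)^(sqrt(2)/2)/(sin(y) + 1)^(sqrt(2)/2)


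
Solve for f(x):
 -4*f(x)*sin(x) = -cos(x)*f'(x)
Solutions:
 f(x) = C1/cos(x)^4


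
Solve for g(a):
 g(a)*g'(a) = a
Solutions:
 g(a) = -sqrt(C1 + a^2)
 g(a) = sqrt(C1 + a^2)


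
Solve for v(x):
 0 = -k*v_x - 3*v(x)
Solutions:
 v(x) = C1*exp(-3*x/k)


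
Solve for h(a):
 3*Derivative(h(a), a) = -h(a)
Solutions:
 h(a) = C1*exp(-a/3)


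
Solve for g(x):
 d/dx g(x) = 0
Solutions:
 g(x) = C1


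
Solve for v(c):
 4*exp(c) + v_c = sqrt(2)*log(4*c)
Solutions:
 v(c) = C1 + sqrt(2)*c*log(c) + sqrt(2)*c*(-1 + 2*log(2)) - 4*exp(c)


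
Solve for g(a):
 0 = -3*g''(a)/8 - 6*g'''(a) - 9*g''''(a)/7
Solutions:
 g(a) = C1 + C2*a + C3*exp(a*(-28 + sqrt(742))/12) + C4*exp(-a*(sqrt(742) + 28)/12)


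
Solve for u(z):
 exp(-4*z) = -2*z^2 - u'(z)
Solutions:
 u(z) = C1 - 2*z^3/3 + exp(-4*z)/4


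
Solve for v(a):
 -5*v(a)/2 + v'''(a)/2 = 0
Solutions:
 v(a) = C3*exp(5^(1/3)*a) + (C1*sin(sqrt(3)*5^(1/3)*a/2) + C2*cos(sqrt(3)*5^(1/3)*a/2))*exp(-5^(1/3)*a/2)


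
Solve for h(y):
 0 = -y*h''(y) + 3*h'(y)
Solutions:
 h(y) = C1 + C2*y^4


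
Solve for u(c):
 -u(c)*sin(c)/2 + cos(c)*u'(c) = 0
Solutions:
 u(c) = C1/sqrt(cos(c))


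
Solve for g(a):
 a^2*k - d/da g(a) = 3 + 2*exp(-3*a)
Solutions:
 g(a) = C1 + a^3*k/3 - 3*a + 2*exp(-3*a)/3


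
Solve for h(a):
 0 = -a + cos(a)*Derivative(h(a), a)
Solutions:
 h(a) = C1 + Integral(a/cos(a), a)


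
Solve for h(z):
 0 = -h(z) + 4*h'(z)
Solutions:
 h(z) = C1*exp(z/4)


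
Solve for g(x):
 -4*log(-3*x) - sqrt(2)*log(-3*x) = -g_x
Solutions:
 g(x) = C1 + x*(sqrt(2) + 4)*log(-x) + x*(-4 - sqrt(2) + sqrt(2)*log(3) + 4*log(3))


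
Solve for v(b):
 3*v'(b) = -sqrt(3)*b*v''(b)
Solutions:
 v(b) = C1 + C2*b^(1 - sqrt(3))


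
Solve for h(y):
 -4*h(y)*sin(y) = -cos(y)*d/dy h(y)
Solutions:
 h(y) = C1/cos(y)^4


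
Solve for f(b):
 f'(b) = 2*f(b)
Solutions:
 f(b) = C1*exp(2*b)


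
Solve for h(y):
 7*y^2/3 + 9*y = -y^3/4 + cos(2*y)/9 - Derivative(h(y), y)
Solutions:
 h(y) = C1 - y^4/16 - 7*y^3/9 - 9*y^2/2 + sin(2*y)/18


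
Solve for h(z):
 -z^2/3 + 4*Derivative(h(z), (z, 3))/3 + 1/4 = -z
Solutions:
 h(z) = C1 + C2*z + C3*z^2 + z^5/240 - z^4/32 - z^3/32


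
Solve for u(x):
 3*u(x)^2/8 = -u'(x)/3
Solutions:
 u(x) = 8/(C1 + 9*x)


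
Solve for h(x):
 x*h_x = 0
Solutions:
 h(x) = C1


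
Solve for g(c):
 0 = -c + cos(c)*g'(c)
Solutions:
 g(c) = C1 + Integral(c/cos(c), c)


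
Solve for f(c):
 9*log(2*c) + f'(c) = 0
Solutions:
 f(c) = C1 - 9*c*log(c) - c*log(512) + 9*c


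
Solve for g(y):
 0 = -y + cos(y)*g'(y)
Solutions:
 g(y) = C1 + Integral(y/cos(y), y)


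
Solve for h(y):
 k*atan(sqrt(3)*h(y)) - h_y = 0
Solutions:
 Integral(1/atan(sqrt(3)*_y), (_y, h(y))) = C1 + k*y


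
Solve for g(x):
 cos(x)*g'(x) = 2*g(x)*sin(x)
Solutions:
 g(x) = C1/cos(x)^2


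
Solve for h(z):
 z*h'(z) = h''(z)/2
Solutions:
 h(z) = C1 + C2*erfi(z)


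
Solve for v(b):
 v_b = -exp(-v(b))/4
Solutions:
 v(b) = log(C1 - b/4)


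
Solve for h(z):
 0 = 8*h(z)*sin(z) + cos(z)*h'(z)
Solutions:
 h(z) = C1*cos(z)^8


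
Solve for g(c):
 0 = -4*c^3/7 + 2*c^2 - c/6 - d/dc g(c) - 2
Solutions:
 g(c) = C1 - c^4/7 + 2*c^3/3 - c^2/12 - 2*c


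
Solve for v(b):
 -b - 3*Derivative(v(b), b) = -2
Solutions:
 v(b) = C1 - b^2/6 + 2*b/3


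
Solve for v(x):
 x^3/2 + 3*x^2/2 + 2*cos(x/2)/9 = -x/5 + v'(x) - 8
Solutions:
 v(x) = C1 + x^4/8 + x^3/2 + x^2/10 + 8*x + 4*sin(x/2)/9


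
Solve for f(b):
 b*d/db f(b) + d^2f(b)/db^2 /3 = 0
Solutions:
 f(b) = C1 + C2*erf(sqrt(6)*b/2)


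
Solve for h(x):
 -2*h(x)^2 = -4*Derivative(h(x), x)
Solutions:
 h(x) = -2/(C1 + x)


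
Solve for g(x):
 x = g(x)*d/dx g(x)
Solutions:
 g(x) = -sqrt(C1 + x^2)
 g(x) = sqrt(C1 + x^2)


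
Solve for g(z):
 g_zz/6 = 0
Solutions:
 g(z) = C1 + C2*z


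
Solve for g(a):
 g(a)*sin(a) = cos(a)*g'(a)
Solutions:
 g(a) = C1/cos(a)


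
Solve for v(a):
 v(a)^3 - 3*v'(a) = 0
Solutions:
 v(a) = -sqrt(6)*sqrt(-1/(C1 + a))/2
 v(a) = sqrt(6)*sqrt(-1/(C1 + a))/2


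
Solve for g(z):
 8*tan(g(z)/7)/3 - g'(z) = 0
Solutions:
 g(z) = -7*asin(C1*exp(8*z/21)) + 7*pi
 g(z) = 7*asin(C1*exp(8*z/21))


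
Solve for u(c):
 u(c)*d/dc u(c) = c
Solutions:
 u(c) = -sqrt(C1 + c^2)
 u(c) = sqrt(C1 + c^2)


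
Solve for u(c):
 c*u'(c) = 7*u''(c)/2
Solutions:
 u(c) = C1 + C2*erfi(sqrt(7)*c/7)


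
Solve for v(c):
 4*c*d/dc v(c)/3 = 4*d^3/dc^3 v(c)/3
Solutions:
 v(c) = C1 + Integral(C2*airyai(c) + C3*airybi(c), c)


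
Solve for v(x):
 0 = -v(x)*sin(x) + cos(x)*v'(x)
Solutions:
 v(x) = C1/cos(x)


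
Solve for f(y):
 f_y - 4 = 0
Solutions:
 f(y) = C1 + 4*y


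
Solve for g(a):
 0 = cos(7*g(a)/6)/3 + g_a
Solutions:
 a/3 - 3*log(sin(7*g(a)/6) - 1)/7 + 3*log(sin(7*g(a)/6) + 1)/7 = C1


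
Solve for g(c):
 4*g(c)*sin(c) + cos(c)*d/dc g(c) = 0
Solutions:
 g(c) = C1*cos(c)^4


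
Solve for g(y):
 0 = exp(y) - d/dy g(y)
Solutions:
 g(y) = C1 + exp(y)


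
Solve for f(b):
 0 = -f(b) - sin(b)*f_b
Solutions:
 f(b) = C1*sqrt(cos(b) + 1)/sqrt(cos(b) - 1)


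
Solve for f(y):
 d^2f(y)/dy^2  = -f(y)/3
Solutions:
 f(y) = C1*sin(sqrt(3)*y/3) + C2*cos(sqrt(3)*y/3)


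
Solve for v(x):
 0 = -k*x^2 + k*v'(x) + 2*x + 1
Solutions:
 v(x) = C1 + x^3/3 - x^2/k - x/k


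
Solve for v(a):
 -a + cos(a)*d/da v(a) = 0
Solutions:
 v(a) = C1 + Integral(a/cos(a), a)


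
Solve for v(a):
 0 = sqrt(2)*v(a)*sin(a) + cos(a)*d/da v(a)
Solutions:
 v(a) = C1*cos(a)^(sqrt(2))


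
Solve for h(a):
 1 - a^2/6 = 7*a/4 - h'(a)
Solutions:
 h(a) = C1 + a^3/18 + 7*a^2/8 - a


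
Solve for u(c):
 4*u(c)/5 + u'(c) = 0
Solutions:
 u(c) = C1*exp(-4*c/5)


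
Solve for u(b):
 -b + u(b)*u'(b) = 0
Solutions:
 u(b) = -sqrt(C1 + b^2)
 u(b) = sqrt(C1 + b^2)


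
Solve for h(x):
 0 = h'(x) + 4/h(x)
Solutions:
 h(x) = -sqrt(C1 - 8*x)
 h(x) = sqrt(C1 - 8*x)


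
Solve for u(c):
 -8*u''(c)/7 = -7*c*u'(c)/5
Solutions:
 u(c) = C1 + C2*erfi(7*sqrt(5)*c/20)


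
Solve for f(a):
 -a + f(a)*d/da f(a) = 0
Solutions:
 f(a) = -sqrt(C1 + a^2)
 f(a) = sqrt(C1 + a^2)


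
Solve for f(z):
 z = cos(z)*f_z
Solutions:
 f(z) = C1 + Integral(z/cos(z), z)


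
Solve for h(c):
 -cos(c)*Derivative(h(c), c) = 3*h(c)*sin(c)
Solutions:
 h(c) = C1*cos(c)^3


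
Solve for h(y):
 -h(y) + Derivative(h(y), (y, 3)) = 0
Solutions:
 h(y) = C3*exp(y) + (C1*sin(sqrt(3)*y/2) + C2*cos(sqrt(3)*y/2))*exp(-y/2)


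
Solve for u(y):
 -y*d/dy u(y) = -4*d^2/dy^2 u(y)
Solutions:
 u(y) = C1 + C2*erfi(sqrt(2)*y/4)


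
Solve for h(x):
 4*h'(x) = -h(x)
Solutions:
 h(x) = C1*exp(-x/4)


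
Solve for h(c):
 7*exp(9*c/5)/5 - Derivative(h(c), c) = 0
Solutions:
 h(c) = C1 + 7*exp(9*c/5)/9


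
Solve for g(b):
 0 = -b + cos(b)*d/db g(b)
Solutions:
 g(b) = C1 + Integral(b/cos(b), b)


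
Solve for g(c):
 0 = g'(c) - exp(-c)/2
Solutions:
 g(c) = C1 - exp(-c)/2


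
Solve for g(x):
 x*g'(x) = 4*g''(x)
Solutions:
 g(x) = C1 + C2*erfi(sqrt(2)*x/4)


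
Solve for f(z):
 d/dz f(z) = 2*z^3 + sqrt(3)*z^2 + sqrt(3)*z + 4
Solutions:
 f(z) = C1 + z^4/2 + sqrt(3)*z^3/3 + sqrt(3)*z^2/2 + 4*z


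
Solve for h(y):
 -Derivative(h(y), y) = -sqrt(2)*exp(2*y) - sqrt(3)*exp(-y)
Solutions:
 h(y) = C1 + sqrt(2)*exp(2*y)/2 - sqrt(3)*exp(-y)


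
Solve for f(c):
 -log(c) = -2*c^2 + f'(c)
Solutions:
 f(c) = C1 + 2*c^3/3 - c*log(c) + c


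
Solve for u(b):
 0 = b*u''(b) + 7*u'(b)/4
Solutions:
 u(b) = C1 + C2/b^(3/4)


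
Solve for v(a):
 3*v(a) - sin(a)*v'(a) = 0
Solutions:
 v(a) = C1*(cos(a) - 1)^(3/2)/(cos(a) + 1)^(3/2)


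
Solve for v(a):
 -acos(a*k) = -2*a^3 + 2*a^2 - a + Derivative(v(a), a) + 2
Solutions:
 v(a) = C1 + a^4/2 - 2*a^3/3 + a^2/2 - 2*a - Piecewise((a*acos(a*k) - sqrt(-a^2*k^2 + 1)/k, Ne(k, 0)), (pi*a/2, True))


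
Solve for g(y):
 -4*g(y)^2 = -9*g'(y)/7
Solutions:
 g(y) = -9/(C1 + 28*y)


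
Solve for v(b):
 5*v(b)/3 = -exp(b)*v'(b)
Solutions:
 v(b) = C1*exp(5*exp(-b)/3)


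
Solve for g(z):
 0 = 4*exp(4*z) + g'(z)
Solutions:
 g(z) = C1 - exp(4*z)


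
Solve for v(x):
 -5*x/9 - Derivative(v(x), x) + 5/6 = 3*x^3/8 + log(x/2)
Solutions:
 v(x) = C1 - 3*x^4/32 - 5*x^2/18 - x*log(x) + x*log(2) + 11*x/6


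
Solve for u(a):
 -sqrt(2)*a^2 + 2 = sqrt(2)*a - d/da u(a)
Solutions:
 u(a) = C1 + sqrt(2)*a^3/3 + sqrt(2)*a^2/2 - 2*a


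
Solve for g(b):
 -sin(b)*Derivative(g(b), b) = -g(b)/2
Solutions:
 g(b) = C1*(cos(b) - 1)^(1/4)/(cos(b) + 1)^(1/4)


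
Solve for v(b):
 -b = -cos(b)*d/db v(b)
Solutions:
 v(b) = C1 + Integral(b/cos(b), b)


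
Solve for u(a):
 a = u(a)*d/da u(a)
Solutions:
 u(a) = -sqrt(C1 + a^2)
 u(a) = sqrt(C1 + a^2)


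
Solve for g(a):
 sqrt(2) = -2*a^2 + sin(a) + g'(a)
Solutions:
 g(a) = C1 + 2*a^3/3 + sqrt(2)*a + cos(a)


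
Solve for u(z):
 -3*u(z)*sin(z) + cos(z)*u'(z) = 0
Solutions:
 u(z) = C1/cos(z)^3


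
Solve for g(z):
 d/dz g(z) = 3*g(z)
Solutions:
 g(z) = C1*exp(3*z)


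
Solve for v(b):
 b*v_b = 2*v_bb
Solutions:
 v(b) = C1 + C2*erfi(b/2)


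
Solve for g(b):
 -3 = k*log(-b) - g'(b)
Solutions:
 g(b) = C1 + b*k*log(-b) + b*(3 - k)


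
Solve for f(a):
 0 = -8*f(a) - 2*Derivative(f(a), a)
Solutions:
 f(a) = C1*exp(-4*a)


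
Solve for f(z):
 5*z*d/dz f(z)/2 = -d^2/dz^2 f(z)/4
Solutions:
 f(z) = C1 + C2*erf(sqrt(5)*z)


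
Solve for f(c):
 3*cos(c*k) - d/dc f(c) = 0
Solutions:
 f(c) = C1 + 3*sin(c*k)/k


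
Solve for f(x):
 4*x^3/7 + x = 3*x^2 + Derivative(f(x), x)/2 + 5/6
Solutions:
 f(x) = C1 + 2*x^4/7 - 2*x^3 + x^2 - 5*x/3


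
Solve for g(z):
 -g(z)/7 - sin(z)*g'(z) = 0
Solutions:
 g(z) = C1*(cos(z) + 1)^(1/14)/(cos(z) - 1)^(1/14)


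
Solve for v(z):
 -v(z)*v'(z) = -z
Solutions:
 v(z) = -sqrt(C1 + z^2)
 v(z) = sqrt(C1 + z^2)


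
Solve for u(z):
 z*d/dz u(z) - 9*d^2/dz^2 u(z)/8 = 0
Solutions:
 u(z) = C1 + C2*erfi(2*z/3)


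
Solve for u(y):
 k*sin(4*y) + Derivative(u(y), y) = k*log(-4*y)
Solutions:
 u(y) = C1 + k*(y*log(-y) - y + 2*y*log(2) + cos(4*y)/4)


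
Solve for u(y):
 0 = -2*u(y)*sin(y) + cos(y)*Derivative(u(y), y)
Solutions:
 u(y) = C1/cos(y)^2


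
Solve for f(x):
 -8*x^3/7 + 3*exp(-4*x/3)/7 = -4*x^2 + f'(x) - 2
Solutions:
 f(x) = C1 - 2*x^4/7 + 4*x^3/3 + 2*x - 9*exp(-4*x/3)/28


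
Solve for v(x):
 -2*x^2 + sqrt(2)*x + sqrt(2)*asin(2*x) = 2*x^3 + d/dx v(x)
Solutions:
 v(x) = C1 - x^4/2 - 2*x^3/3 + sqrt(2)*x^2/2 + sqrt(2)*(x*asin(2*x) + sqrt(1 - 4*x^2)/2)


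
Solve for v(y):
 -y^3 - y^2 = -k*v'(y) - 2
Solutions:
 v(y) = C1 + y^4/(4*k) + y^3/(3*k) - 2*y/k


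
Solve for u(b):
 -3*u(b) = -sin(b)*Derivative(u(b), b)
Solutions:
 u(b) = C1*(cos(b) - 1)^(3/2)/(cos(b) + 1)^(3/2)


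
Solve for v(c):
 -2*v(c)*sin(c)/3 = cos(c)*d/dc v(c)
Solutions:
 v(c) = C1*cos(c)^(2/3)


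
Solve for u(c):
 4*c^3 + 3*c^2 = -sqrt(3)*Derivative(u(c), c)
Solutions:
 u(c) = C1 - sqrt(3)*c^4/3 - sqrt(3)*c^3/3


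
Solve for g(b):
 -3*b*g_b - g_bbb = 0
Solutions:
 g(b) = C1 + Integral(C2*airyai(-3^(1/3)*b) + C3*airybi(-3^(1/3)*b), b)


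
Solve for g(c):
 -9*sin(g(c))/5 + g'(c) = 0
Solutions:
 -9*c/5 + log(cos(g(c)) - 1)/2 - log(cos(g(c)) + 1)/2 = C1


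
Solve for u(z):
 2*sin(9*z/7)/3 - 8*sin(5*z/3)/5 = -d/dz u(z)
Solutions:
 u(z) = C1 + 14*cos(9*z/7)/27 - 24*cos(5*z/3)/25


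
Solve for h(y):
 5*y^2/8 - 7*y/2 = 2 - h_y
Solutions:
 h(y) = C1 - 5*y^3/24 + 7*y^2/4 + 2*y


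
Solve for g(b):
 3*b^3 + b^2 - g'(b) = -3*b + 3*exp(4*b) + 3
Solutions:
 g(b) = C1 + 3*b^4/4 + b^3/3 + 3*b^2/2 - 3*b - 3*exp(4*b)/4


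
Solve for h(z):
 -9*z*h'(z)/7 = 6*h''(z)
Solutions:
 h(z) = C1 + C2*erf(sqrt(21)*z/14)


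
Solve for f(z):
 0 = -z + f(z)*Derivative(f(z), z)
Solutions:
 f(z) = -sqrt(C1 + z^2)
 f(z) = sqrt(C1 + z^2)


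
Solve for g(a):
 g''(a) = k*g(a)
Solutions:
 g(a) = C1*exp(-a*sqrt(k)) + C2*exp(a*sqrt(k))


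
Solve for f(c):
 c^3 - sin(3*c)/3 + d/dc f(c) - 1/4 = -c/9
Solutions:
 f(c) = C1 - c^4/4 - c^2/18 + c/4 - cos(3*c)/9


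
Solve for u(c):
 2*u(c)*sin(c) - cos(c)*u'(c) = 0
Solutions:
 u(c) = C1/cos(c)^2


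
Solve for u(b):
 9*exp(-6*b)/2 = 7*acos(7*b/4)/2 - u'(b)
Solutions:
 u(b) = C1 + 7*b*acos(7*b/4)/2 - sqrt(16 - 49*b^2)/2 + 3*exp(-6*b)/4


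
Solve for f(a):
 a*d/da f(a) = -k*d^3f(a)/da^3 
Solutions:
 f(a) = C1 + Integral(C2*airyai(a*(-1/k)^(1/3)) + C3*airybi(a*(-1/k)^(1/3)), a)


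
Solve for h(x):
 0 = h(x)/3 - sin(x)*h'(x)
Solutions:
 h(x) = C1*(cos(x) - 1)^(1/6)/(cos(x) + 1)^(1/6)


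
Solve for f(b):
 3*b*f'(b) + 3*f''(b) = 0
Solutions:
 f(b) = C1 + C2*erf(sqrt(2)*b/2)


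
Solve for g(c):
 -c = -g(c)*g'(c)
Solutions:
 g(c) = -sqrt(C1 + c^2)
 g(c) = sqrt(C1 + c^2)


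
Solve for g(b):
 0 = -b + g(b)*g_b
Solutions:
 g(b) = -sqrt(C1 + b^2)
 g(b) = sqrt(C1 + b^2)


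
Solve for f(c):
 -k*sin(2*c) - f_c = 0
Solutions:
 f(c) = C1 + k*cos(2*c)/2


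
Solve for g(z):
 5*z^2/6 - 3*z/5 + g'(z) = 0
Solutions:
 g(z) = C1 - 5*z^3/18 + 3*z^2/10


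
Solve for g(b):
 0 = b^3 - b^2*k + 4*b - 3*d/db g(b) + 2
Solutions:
 g(b) = C1 + b^4/12 - b^3*k/9 + 2*b^2/3 + 2*b/3


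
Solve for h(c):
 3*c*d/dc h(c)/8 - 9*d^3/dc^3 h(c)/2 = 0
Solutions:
 h(c) = C1 + Integral(C2*airyai(18^(1/3)*c/6) + C3*airybi(18^(1/3)*c/6), c)


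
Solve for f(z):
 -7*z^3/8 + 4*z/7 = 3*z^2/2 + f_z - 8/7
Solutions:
 f(z) = C1 - 7*z^4/32 - z^3/2 + 2*z^2/7 + 8*z/7


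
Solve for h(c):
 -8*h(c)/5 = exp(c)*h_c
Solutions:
 h(c) = C1*exp(8*exp(-c)/5)


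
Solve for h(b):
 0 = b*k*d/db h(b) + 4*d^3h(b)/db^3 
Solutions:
 h(b) = C1 + Integral(C2*airyai(2^(1/3)*b*(-k)^(1/3)/2) + C3*airybi(2^(1/3)*b*(-k)^(1/3)/2), b)


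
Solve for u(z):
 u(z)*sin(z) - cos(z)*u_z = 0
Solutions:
 u(z) = C1/cos(z)


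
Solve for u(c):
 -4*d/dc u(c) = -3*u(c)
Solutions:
 u(c) = C1*exp(3*c/4)


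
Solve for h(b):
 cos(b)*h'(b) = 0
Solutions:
 h(b) = C1


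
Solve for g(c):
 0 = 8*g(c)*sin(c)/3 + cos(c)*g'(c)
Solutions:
 g(c) = C1*cos(c)^(8/3)


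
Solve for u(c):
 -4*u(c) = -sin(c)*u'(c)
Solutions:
 u(c) = C1*(cos(c)^2 - 2*cos(c) + 1)/(cos(c)^2 + 2*cos(c) + 1)


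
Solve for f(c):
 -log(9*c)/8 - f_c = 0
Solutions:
 f(c) = C1 - c*log(c)/8 - c*log(3)/4 + c/8


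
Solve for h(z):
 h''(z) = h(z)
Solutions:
 h(z) = C1*exp(-z) + C2*exp(z)


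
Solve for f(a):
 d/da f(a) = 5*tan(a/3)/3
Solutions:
 f(a) = C1 - 5*log(cos(a/3))


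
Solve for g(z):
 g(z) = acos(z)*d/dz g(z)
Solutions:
 g(z) = C1*exp(Integral(1/acos(z), z))


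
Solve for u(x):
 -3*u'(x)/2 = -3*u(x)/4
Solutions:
 u(x) = C1*exp(x/2)


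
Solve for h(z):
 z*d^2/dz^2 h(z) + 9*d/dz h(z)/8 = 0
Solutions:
 h(z) = C1 + C2/z^(1/8)


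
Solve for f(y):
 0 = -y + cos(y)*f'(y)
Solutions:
 f(y) = C1 + Integral(y/cos(y), y)


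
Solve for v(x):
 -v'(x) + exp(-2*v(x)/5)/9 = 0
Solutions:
 v(x) = 5*log(-sqrt(C1 + x)) - 5*log(15) + 5*log(10)/2
 v(x) = 5*log(C1 + x)/2 - 5*log(15) + 5*log(10)/2


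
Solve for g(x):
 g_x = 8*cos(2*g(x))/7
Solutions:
 -8*x/7 - log(sin(2*g(x)) - 1)/4 + log(sin(2*g(x)) + 1)/4 = C1


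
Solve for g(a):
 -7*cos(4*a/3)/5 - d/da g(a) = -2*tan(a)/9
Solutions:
 g(a) = C1 - 2*log(cos(a))/9 - 21*sin(4*a/3)/20


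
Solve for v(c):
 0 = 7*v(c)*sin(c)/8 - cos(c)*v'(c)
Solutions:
 v(c) = C1/cos(c)^(7/8)


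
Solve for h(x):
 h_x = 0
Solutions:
 h(x) = C1


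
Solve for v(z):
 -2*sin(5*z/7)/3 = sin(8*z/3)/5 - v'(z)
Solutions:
 v(z) = C1 - 14*cos(5*z/7)/15 - 3*cos(8*z/3)/40


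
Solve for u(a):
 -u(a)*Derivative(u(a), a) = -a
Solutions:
 u(a) = -sqrt(C1 + a^2)
 u(a) = sqrt(C1 + a^2)


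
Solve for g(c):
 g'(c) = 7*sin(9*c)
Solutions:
 g(c) = C1 - 7*cos(9*c)/9


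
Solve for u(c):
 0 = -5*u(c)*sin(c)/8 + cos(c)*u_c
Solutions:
 u(c) = C1/cos(c)^(5/8)


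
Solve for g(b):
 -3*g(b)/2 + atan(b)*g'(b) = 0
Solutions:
 g(b) = C1*exp(3*Integral(1/atan(b), b)/2)


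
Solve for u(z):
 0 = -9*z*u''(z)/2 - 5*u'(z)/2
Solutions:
 u(z) = C1 + C2*z^(4/9)


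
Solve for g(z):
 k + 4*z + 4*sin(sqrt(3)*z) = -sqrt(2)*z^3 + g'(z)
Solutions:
 g(z) = C1 + k*z + sqrt(2)*z^4/4 + 2*z^2 - 4*sqrt(3)*cos(sqrt(3)*z)/3


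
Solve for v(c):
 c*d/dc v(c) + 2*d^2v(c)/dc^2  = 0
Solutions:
 v(c) = C1 + C2*erf(c/2)


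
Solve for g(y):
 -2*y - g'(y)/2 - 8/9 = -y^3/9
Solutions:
 g(y) = C1 + y^4/18 - 2*y^2 - 16*y/9


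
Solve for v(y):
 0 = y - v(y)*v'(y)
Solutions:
 v(y) = -sqrt(C1 + y^2)
 v(y) = sqrt(C1 + y^2)


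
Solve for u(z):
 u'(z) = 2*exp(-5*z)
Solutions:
 u(z) = C1 - 2*exp(-5*z)/5


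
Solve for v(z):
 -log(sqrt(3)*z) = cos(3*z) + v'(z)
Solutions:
 v(z) = C1 - z*log(z) - z*log(3)/2 + z - sin(3*z)/3


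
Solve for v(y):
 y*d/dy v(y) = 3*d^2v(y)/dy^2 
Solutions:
 v(y) = C1 + C2*erfi(sqrt(6)*y/6)


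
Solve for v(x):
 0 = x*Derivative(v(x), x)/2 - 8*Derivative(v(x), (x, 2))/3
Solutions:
 v(x) = C1 + C2*erfi(sqrt(6)*x/8)


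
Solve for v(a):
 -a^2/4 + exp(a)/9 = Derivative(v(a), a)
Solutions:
 v(a) = C1 - a^3/12 + exp(a)/9


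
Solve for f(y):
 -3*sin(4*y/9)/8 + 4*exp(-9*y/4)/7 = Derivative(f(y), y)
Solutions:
 f(y) = C1 + 27*cos(4*y/9)/32 - 16*exp(-9*y/4)/63


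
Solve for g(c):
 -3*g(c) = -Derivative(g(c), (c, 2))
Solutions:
 g(c) = C1*exp(-sqrt(3)*c) + C2*exp(sqrt(3)*c)


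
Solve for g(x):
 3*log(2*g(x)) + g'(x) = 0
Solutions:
 Integral(1/(log(_y) + log(2)), (_y, g(x)))/3 = C1 - x


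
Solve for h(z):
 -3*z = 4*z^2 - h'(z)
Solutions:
 h(z) = C1 + 4*z^3/3 + 3*z^2/2


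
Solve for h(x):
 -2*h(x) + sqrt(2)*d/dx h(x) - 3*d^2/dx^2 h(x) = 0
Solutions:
 h(x) = (C1*sin(sqrt(22)*x/6) + C2*cos(sqrt(22)*x/6))*exp(sqrt(2)*x/6)


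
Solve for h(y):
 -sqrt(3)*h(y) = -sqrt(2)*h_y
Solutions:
 h(y) = C1*exp(sqrt(6)*y/2)


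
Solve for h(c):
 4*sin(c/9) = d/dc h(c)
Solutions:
 h(c) = C1 - 36*cos(c/9)


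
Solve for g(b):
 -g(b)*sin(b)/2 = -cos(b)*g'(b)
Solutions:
 g(b) = C1/sqrt(cos(b))


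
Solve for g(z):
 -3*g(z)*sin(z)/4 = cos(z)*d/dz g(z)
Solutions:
 g(z) = C1*cos(z)^(3/4)


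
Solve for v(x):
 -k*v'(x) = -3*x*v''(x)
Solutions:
 v(x) = C1 + x^(re(k)/3 + 1)*(C2*sin(log(x)*Abs(im(k))/3) + C3*cos(log(x)*im(k)/3))


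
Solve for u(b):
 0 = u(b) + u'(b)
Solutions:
 u(b) = C1*exp(-b)


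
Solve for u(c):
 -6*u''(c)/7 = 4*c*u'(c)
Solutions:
 u(c) = C1 + C2*erf(sqrt(21)*c/3)


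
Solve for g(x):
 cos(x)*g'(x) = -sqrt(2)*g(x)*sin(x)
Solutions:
 g(x) = C1*cos(x)^(sqrt(2))


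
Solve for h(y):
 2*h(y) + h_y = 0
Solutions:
 h(y) = C1*exp(-2*y)


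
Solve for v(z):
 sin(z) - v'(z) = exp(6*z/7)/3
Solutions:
 v(z) = C1 - 7*exp(6*z/7)/18 - cos(z)


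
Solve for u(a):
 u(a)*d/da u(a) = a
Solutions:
 u(a) = -sqrt(C1 + a^2)
 u(a) = sqrt(C1 + a^2)


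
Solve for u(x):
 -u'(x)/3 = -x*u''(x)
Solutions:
 u(x) = C1 + C2*x^(4/3)


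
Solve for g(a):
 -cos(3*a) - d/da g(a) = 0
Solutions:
 g(a) = C1 - sin(3*a)/3


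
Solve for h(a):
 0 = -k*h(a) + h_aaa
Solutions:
 h(a) = C1*exp(a*k^(1/3)) + C2*exp(a*k^(1/3)*(-1 + sqrt(3)*I)/2) + C3*exp(-a*k^(1/3)*(1 + sqrt(3)*I)/2)


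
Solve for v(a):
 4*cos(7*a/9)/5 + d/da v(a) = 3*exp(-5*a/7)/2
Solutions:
 v(a) = C1 - 36*sin(7*a/9)/35 - 21*exp(-5*a/7)/10


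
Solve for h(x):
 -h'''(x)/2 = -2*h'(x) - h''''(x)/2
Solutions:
 h(x) = C1 + C2*exp(x*((6*sqrt(78) + 53)^(-1/3) + 2 + (6*sqrt(78) + 53)^(1/3))/6)*sin(sqrt(3)*x*(-(6*sqrt(78) + 53)^(1/3) + (6*sqrt(78) + 53)^(-1/3))/6) + C3*exp(x*((6*sqrt(78) + 53)^(-1/3) + 2 + (6*sqrt(78) + 53)^(1/3))/6)*cos(sqrt(3)*x*(-(6*sqrt(78) + 53)^(1/3) + (6*sqrt(78) + 53)^(-1/3))/6) + C4*exp(x*(-(6*sqrt(78) + 53)^(1/3) - 1/(6*sqrt(78) + 53)^(1/3) + 1)/3)


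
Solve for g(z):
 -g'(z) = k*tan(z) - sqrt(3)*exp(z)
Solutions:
 g(z) = C1 + k*log(cos(z)) + sqrt(3)*exp(z)


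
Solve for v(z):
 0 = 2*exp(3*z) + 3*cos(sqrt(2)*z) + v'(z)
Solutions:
 v(z) = C1 - 2*exp(3*z)/3 - 3*sqrt(2)*sin(sqrt(2)*z)/2


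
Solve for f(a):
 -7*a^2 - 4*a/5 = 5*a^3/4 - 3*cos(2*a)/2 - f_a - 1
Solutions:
 f(a) = C1 + 5*a^4/16 + 7*a^3/3 + 2*a^2/5 - a - 3*sin(a)*cos(a)/2


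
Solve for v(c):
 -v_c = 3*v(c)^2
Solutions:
 v(c) = 1/(C1 + 3*c)


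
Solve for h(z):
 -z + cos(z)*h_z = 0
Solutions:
 h(z) = C1 + Integral(z/cos(z), z)


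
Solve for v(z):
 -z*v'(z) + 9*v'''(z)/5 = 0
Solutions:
 v(z) = C1 + Integral(C2*airyai(15^(1/3)*z/3) + C3*airybi(15^(1/3)*z/3), z)


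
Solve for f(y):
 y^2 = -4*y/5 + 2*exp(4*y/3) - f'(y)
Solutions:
 f(y) = C1 - y^3/3 - 2*y^2/5 + 3*exp(4*y/3)/2


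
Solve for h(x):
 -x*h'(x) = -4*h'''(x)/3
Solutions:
 h(x) = C1 + Integral(C2*airyai(6^(1/3)*x/2) + C3*airybi(6^(1/3)*x/2), x)


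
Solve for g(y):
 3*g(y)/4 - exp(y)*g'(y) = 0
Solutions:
 g(y) = C1*exp(-3*exp(-y)/4)


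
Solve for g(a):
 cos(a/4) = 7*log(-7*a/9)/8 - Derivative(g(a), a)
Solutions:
 g(a) = C1 + 7*a*log(-a)/8 - 7*a*log(3)/4 - 7*a/8 + 7*a*log(7)/8 - 4*sin(a/4)


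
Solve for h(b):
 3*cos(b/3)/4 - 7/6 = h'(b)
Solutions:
 h(b) = C1 - 7*b/6 + 9*sin(b/3)/4


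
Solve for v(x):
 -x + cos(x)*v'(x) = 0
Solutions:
 v(x) = C1 + Integral(x/cos(x), x)


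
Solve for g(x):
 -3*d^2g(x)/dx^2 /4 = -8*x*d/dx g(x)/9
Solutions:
 g(x) = C1 + C2*erfi(4*sqrt(3)*x/9)


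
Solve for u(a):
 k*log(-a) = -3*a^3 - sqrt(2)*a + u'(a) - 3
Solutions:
 u(a) = C1 + 3*a^4/4 + sqrt(2)*a^2/2 + a*k*log(-a) + a*(3 - k)


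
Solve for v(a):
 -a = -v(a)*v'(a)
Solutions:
 v(a) = -sqrt(C1 + a^2)
 v(a) = sqrt(C1 + a^2)


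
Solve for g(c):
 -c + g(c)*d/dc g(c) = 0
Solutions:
 g(c) = -sqrt(C1 + c^2)
 g(c) = sqrt(C1 + c^2)


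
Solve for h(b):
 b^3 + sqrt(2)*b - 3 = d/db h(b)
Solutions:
 h(b) = C1 + b^4/4 + sqrt(2)*b^2/2 - 3*b


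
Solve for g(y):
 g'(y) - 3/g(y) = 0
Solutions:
 g(y) = -sqrt(C1 + 6*y)
 g(y) = sqrt(C1 + 6*y)


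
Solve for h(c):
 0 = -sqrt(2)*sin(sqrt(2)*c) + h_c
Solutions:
 h(c) = C1 - cos(sqrt(2)*c)


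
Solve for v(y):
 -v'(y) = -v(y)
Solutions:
 v(y) = C1*exp(y)


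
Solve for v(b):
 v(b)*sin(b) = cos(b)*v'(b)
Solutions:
 v(b) = C1/cos(b)


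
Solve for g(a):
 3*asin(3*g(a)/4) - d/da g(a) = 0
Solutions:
 Integral(1/asin(3*_y/4), (_y, g(a))) = C1 + 3*a


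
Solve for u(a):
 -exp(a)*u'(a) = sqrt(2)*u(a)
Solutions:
 u(a) = C1*exp(sqrt(2)*exp(-a))


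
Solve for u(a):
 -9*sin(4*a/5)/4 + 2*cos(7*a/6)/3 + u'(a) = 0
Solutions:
 u(a) = C1 - 4*sin(7*a/6)/7 - 45*cos(4*a/5)/16


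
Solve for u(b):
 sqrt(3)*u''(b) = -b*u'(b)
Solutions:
 u(b) = C1 + C2*erf(sqrt(2)*3^(3/4)*b/6)


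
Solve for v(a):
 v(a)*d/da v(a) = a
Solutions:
 v(a) = -sqrt(C1 + a^2)
 v(a) = sqrt(C1 + a^2)


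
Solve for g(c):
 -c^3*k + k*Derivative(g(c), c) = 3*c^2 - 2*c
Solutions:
 g(c) = C1 + c^4/4 + c^3/k - c^2/k
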